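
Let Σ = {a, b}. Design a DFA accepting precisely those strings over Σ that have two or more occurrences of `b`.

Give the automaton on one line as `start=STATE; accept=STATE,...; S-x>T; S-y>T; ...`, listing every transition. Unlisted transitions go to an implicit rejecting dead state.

start=q0; accept=q2,q3; q0-a>q0; q0-b>q1; q1-a>q1; q1-b>q2; q2-a>q2; q2-b>q3; q3-a>q3; q3-b>q3

Only the number of `b`s matters, and only up to 3. Make a chain q0 → q1 → q2 → q3 advanced by each `b` (with q3 absorbing); every other symbol self-loops. The accepting set is {q2, q3}.
        a   b  
>  q0   q0  q1 
   q1   q1  q2 
 * q2   q2  q3 
 * q3   q3  q3 
(> = start, * = accepting)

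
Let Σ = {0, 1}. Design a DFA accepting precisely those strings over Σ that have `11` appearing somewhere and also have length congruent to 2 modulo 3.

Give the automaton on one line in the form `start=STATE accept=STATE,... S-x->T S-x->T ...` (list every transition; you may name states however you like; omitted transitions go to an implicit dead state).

start=A accept=F A-0->B A-1->C B-0->D B-1->E C-0->D C-1->F D-0->A D-1->G E-0->A E-1->H F-0->H F-1->H G-0->B G-1->I H-0->I H-1->I I-0->F I-1->F

Handle the two conditions separately and then intersect. The first has 3 states tracking whether and how much of `11` has been seen; the second has 3 states tracking the input length modulo 3. A product state is a pair (one from each), accepting exactly when both do.
9 states suffice.
       0  1 
>  A   B  C 
   B   D  E 
   C   D  F 
   D   A  G 
   E   A  H 
 * F   H  H 
   G   B  I 
   H   I  I 
   I   F  F 
(> = start, * = accepting)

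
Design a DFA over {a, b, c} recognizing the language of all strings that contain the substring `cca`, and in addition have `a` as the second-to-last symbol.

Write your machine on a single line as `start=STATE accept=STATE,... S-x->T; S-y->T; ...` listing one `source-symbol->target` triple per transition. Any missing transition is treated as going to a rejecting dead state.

start=q0; accept=q14,q15,q16; q0-a->q1; q0-b->q2; q0-c->q3; q1-a->q4; q1-b->q5; q1-c->q6; q2-a->q7; q2-b->q8; q2-c->q9; q3-a->q10; q3-b->q11; q3-c->q12; q4-a->q4; q4-b->q5; q4-c->q6; q5-a->q7; q5-b->q8; q5-c->q9; q6-a->q10; q6-b->q11; q6-c->q12; q7-a->q4; q7-b->q5; q7-c->q6; q8-a->q7; q8-b->q8; q8-c->q9; q9-a->q10; q9-b->q11; q9-c->q12; q10-a->q4; q10-b->q5; q10-c->q6; q11-a->q7; q11-b->q8; q11-c->q9; q12-a->q13; q12-b->q11; q12-c->q12; q13-a->q14; q13-b->q15; q13-c->q16; q14-a->q14; q14-b->q15; q14-c->q16; q15-a->q17; q15-b->q18; q15-c->q19; q16-a->q13; q16-b->q20; q16-c->q21; q17-a->q14; q17-b->q15; q17-c->q16; q18-a->q17; q18-b->q18; q18-c->q19; q19-a->q13; q19-b->q20; q19-c->q21; q20-a->q17; q20-b->q18; q20-c->q19; q21-a->q13; q21-b->q20; q21-c->q21

Build one automaton per condition and run them in lockstep. One (4 states) tracks whether and how much of `cca` has been seen; the other (13 states) tracks the last 2 symbols read. Each combined state is a pair, one component from each; accept when both components accept.
22 states suffice.
          a    b    c  
>  q0     q1   q2   q3 
   q1     q4   q5   q6 
   q2     q7   q8   q9 
   q3    q10  q11  q12 
   q4     q4   q5   q6 
   q5     q7   q8   q9 
   q6    q10  q11  q12 
   q7     q4   q5   q6 
   q8     q7   q8   q9 
   q9    q10  q11  q12 
   q10    q4   q5   q6 
   q11    q7   q8   q9 
   q12   q13  q11  q12 
   q13   q14  q15  q16 
 * q14   q14  q15  q16 
 * q15   q17  q18  q19 
 * q16   q13  q20  q21 
   q17   q14  q15  q16 
   q18   q17  q18  q19 
   q19   q13  q20  q21 
   q20   q17  q18  q19 
   q21   q13  q20  q21 
(> = start, * = accepting)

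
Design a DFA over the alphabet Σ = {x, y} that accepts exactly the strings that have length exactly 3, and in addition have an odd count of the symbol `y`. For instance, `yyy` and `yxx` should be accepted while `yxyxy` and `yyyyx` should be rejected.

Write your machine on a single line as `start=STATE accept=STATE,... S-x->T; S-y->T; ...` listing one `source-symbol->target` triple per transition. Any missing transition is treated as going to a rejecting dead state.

start=S0; accept=S6; S0-x->S1; S0-y->S2; S1-x->S3; S1-y->S4; S2-x->S4; S2-y->S3; S3-x->S5; S3-y->S6; S4-x->S6; S4-y->S5; S5-x->S7; S5-y->S8; S6-x->S8; S6-y->S7; S7-x->S7; S7-y->S8; S8-x->S8; S8-y->S7

Handle the two conditions separately and then intersect. The first has 5 states tracking the input length, saturating at 4; the second has 2 states tracking the count of `y`s modulo 2. A product state is a pair (one from each), accepting exactly when both do.
With 9 states:
        x   y  
>  S0   S1  S2 
   S1   S3  S4 
   S2   S4  S3 
   S3   S5  S6 
   S4   S6  S5 
   S5   S7  S8 
 * S6   S8  S7 
   S7   S7  S8 
   S8   S8  S7 
(> = start, * = accepting)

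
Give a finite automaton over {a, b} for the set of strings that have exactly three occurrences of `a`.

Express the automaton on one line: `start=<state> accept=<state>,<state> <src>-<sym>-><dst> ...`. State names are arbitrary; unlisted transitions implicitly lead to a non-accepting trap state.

Count `a`s, saturating at 4: states s0 through s3 mean 0 through 3 `a`s seen; s4 means more than 3. Each `a` increments (capped at s4); other symbols loop. Accept from {s3}.
A 5-state machine:
        a   b  
>  s0   s1  s0 
   s1   s2  s1 
   s2   s3  s2 
 * s3   s4  s3 
   s4   s4  s4 
(> = start, * = accepting)

start=s0 accept=s3 s0-a->s1 s0-b->s0 s1-a->s2 s1-b->s1 s2-a->s3 s2-b->s2 s3-a->s4 s3-b->s3 s4-a->s4 s4-b->s4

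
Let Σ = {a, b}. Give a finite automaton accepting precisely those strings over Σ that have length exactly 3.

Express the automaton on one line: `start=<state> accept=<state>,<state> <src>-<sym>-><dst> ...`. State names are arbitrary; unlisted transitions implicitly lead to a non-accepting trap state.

start=S0 accept=S3 S0-a->S1 S0-b->S1 S1-a->S2 S1-b->S2 S2-a->S3 S2-b->S3 S3-a->S4 S3-b->S4 S4-a->S4 S4-b->S4

Count input length up to 4: every symbol moves from S0 toward S4, which means 'more than 3' and absorbs. Accept from {S3}.
5 states suffice.
        a   b  
>  S0   S1  S1 
   S1   S2  S2 
   S2   S3  S3 
 * S3   S4  S4 
   S4   S4  S4 
(> = start, * = accepting)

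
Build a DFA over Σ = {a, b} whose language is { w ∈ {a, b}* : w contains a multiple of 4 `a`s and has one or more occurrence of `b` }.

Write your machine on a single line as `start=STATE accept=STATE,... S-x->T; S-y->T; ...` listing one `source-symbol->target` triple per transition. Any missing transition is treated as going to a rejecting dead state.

start=q0; accept=q2,q5; q0-a->q1; q0-b->q2; q1-a->q3; q1-b->q4; q2-a->q4; q2-b->q5; q3-a->q6; q3-b->q7; q4-a->q7; q4-b->q8; q5-a->q8; q5-b->q5; q6-a->q0; q6-b->q9; q7-a->q9; q7-b->q10; q8-a->q10; q8-b->q8; q9-a->q2; q9-b->q11; q10-a->q11; q10-b->q10; q11-a->q5; q11-b->q11

Run two small machines in parallel and take their product. The first has 4 states tracking the count of `a`s modulo 4; the second has 3 states tracking the count of `b`s, saturating at 2. A product state is a pair (one from each), accepting exactly when both do.
A 12-state machine:
          a    b  
>  q0     q1   q2 
   q1     q3   q4 
 * q2     q4   q5 
   q3     q6   q7 
   q4     q7   q8 
 * q5     q8   q5 
   q6     q0   q9 
   q7     q9  q10 
   q8    q10   q8 
   q9     q2  q11 
   q10   q11  q10 
   q11    q5  q11 
(> = start, * = accepting)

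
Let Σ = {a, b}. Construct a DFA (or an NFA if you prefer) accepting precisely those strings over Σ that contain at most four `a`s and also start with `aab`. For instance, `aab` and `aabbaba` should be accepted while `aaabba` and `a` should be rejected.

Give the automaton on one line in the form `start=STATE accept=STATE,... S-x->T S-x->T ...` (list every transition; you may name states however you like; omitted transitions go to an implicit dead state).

Handle the two conditions separately and then intersect. The first has 6 states tracking the count of `a`s, saturating at 5; the second has 5 states tracking whether the input so far still matches the prefix `aab`. A product state is a pair (one from each), accepting exactly when both do. After merging equivalent states the machine shrinks.
A 7-state machine:
        a   b  
>  S0   S1  S2 
   S1   S3  S2 
   S2   S2  S2 
   S3   S2  S4 
 * S4   S5  S4 
 * S5   S6  S5 
 * S6   S2  S6 
(> = start, * = accepting)

start=S0 accept=S4,S5,S6 S0-a->S1 S0-b->S2 S1-a->S3 S1-b->S2 S2-a->S2 S2-b->S2 S3-a->S2 S3-b->S4 S4-a->S5 S4-b->S4 S5-a->S6 S5-b->S5 S6-a->S2 S6-b->S6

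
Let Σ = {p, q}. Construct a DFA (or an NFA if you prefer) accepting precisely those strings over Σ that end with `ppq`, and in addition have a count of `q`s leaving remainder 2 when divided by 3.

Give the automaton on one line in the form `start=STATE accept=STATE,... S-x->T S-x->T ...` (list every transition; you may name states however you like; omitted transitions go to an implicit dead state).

Handle the two conditions separately and then intersect. One (4 states) tracks how much of the suffix `ppq` has currently been matched; the other (3 states) tracks the count of `q`s modulo 3. Each combined state is a pair, one component from each; accept when both components accept. Minimizing collapses redundant product states.
6 states suffice.
        p   q  
>  S0   S0  S1 
   S1   S2  S3 
   S2   S4  S3 
   S3   S3  S0 
   S4   S4  S5 
 * S5   S3  S0 
(> = start, * = accepting)

start=S0 accept=S5 S0-p->S0 S0-q->S1 S1-p->S2 S1-q->S3 S2-p->S4 S2-q->S3 S3-p->S3 S3-q->S0 S4-p->S4 S4-q->S5 S5-p->S3 S5-q->S0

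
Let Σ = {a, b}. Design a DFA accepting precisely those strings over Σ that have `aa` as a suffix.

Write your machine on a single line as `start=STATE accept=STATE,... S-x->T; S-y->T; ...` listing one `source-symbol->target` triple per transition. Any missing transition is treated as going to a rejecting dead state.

Remember how much of `aa` the current input suffix matches. State S0 means no match yet; S1 means the last symbol is `a`; S2 means the last 2 symbols are `aa`. Only S2 accepts. On a mismatch, fall back to the longest proper suffix that is still a prefix of `aa`.
3 states suffice.
        a   b  
>  S0   S1  S0 
   S1   S2  S0 
 * S2   S2  S0 
(> = start, * = accepting)

start=S0; accept=S2; S0-a->S1; S0-b->S0; S1-a->S2; S1-b->S0; S2-a->S2; S2-b->S0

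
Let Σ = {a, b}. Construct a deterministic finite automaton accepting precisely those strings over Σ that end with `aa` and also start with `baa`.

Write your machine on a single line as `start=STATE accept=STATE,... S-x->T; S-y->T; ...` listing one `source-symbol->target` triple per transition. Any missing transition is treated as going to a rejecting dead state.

start=q0; accept=q4; q0-a->q1; q0-b->q2; q1-a->q1; q1-b->q1; q2-a->q3; q2-b->q1; q3-a->q4; q3-b->q1; q4-a->q4; q4-b->q5; q5-a->q6; q5-b->q5; q6-a->q4; q6-b->q5

Handle the two conditions separately and then intersect. One (3 states) tracks how much of the suffix `aa` has currently been matched; the other (5 states) tracks whether the input so far still matches the prefix `baa`. Each combined state is a pair, one component from each; accept when both components accept. Minimizing collapses redundant product states.
With 7 states:
        a   b  
>  q0   q1  q2 
   q1   q1  q1 
   q2   q3  q1 
   q3   q4  q1 
 * q4   q4  q5 
   q5   q6  q5 
   q6   q4  q5 
(> = start, * = accepting)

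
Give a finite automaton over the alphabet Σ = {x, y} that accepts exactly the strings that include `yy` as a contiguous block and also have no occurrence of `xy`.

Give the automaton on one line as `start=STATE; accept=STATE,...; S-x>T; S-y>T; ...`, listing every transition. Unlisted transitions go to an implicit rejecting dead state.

start=A; accept=E,H; A-x>B; A-y>C; B-x>B; B-y>D; C-x>B; C-y>E; D-x>F; D-y>G; E-x>H; E-y>E; F-x>F; F-y>D; G-x>G; G-y>G; H-x>H; H-y>G

Run two small machines in parallel and take their product. The first has 3 states tracking whether and how much of `yy` has been seen; the second has 3 states tracking partial matches of the forbidden pattern `xy`. A product state is a pair (one from each), accepting exactly when both do.
       x  y 
>  A   B  C 
   B   B  D 
   C   B  E 
   D   F  G 
 * E   H  E 
   F   F  D 
   G   G  G 
 * H   H  G 
(> = start, * = accepting)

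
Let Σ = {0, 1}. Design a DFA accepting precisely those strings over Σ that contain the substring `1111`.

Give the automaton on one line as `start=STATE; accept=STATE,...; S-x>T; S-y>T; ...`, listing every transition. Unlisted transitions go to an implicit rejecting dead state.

start=q0; accept=q4; q0-0>q0; q0-1>q1; q1-0>q0; q1-1>q2; q2-0>q0; q2-1>q3; q3-0>q0; q3-1>q4; q4-0>q4; q4-1>q4

States q0..q3 record the length of the longest prefix of `1111` that matches the current input suffix. Reaching q4 means `1111` has been seen, and we stay there forever. Accept from q4.
        0   1  
>  q0   q0  q1 
   q1   q0  q2 
   q2   q0  q3 
   q3   q0  q4 
 * q4   q4  q4 
(> = start, * = accepting)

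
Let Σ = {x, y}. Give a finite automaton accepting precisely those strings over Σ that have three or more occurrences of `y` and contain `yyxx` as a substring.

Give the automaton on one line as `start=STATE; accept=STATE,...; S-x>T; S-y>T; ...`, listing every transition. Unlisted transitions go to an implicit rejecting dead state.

Handle the two conditions separately and then intersect. One (5 states) tracks the count of `y`s, saturating at 4; the other (5 states) tracks whether and how much of `yyxx` has been seen. Each combined state is a pair, one component from each; accept when both components accept.
          x    y  
>  q0     q0   q1 
   q1     q2   q3 
   q2     q2   q4 
   q3     q5   q6 
   q4     q7   q6 
   q5     q8   q9 
   q6    q10  q11 
   q7     q7   q9 
   q8     q8  q12 
   q9    q13  q11 
   q10   q12  q14 
   q11   q15  q11 
 * q12   q12  q16 
   q13   q13  q14 
   q14   q17  q11 
   q15   q16  q14 
 * q16   q16  q16 
   q17   q17  q14 
(> = start, * = accepting)

start=q0; accept=q12,q16; q0-x>q0; q0-y>q1; q1-x>q2; q1-y>q3; q2-x>q2; q2-y>q4; q3-x>q5; q3-y>q6; q4-x>q7; q4-y>q6; q5-x>q8; q5-y>q9; q6-x>q10; q6-y>q11; q7-x>q7; q7-y>q9; q8-x>q8; q8-y>q12; q9-x>q13; q9-y>q11; q10-x>q12; q10-y>q14; q11-x>q15; q11-y>q11; q12-x>q12; q12-y>q16; q13-x>q13; q13-y>q14; q14-x>q17; q14-y>q11; q15-x>q16; q15-y>q14; q16-x>q16; q16-y>q16; q17-x>q17; q17-y>q14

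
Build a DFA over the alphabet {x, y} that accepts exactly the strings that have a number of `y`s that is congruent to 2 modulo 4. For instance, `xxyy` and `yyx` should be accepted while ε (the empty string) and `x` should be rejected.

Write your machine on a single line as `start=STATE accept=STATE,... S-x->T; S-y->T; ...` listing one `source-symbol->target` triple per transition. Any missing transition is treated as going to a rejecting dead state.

Keep the running count of `y`s modulo 4: each `y` advances along the cycle A → B → C → D → A while other symbols loop. Accept at C.
       x  y 
>  A   A  B 
   B   B  C 
 * C   C  D 
   D   D  A 
(> = start, * = accepting)

start=A; accept=C; A-x->A; A-y->B; B-x->B; B-y->C; C-x->C; C-y->D; D-x->D; D-y->A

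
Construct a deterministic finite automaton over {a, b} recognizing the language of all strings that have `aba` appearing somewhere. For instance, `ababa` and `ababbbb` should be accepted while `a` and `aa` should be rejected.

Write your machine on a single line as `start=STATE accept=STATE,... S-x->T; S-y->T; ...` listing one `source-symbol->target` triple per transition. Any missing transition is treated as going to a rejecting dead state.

start=S0; accept=S3; S0-a->S1; S0-b->S0; S1-a->S1; S1-b->S2; S2-a->S3; S2-b->S0; S3-a->S3; S3-b->S3

States S0..S2 record the length of the longest prefix of `aba` that matches the current input suffix. Reaching S3 means `aba` has been seen, and we stay there forever. Accept from S3.
A 4-state machine:
        a   b  
>  S0   S1  S0 
   S1   S1  S2 
   S2   S3  S0 
 * S3   S3  S3 
(> = start, * = accepting)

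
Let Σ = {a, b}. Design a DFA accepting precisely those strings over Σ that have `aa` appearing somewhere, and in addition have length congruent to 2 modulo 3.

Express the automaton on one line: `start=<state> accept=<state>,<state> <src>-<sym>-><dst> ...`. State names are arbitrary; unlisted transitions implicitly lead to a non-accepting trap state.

start=s0 accept=s3 s0-a->s1 s0-b->s2 s1-a->s3 s1-b->s4 s2-a->s5 s2-b->s4 s3-a->s6 s3-b->s6 s4-a->s7 s4-b->s0 s5-a->s6 s5-b->s0 s6-a->s8 s6-b->s8 s7-a->s8 s7-b->s2 s8-a->s3 s8-b->s3

Handle the two conditions separately and then intersect. The first has 3 states tracking whether and how much of `aa` has been seen; the second has 3 states tracking the input length modulo 3. A product state is a pair (one from each), accepting exactly when both do.
        a   b  
>  s0   s1  s2 
   s1   s3  s4 
   s2   s5  s4 
 * s3   s6  s6 
   s4   s7  s0 
   s5   s6  s0 
   s6   s8  s8 
   s7   s8  s2 
   s8   s3  s3 
(> = start, * = accepting)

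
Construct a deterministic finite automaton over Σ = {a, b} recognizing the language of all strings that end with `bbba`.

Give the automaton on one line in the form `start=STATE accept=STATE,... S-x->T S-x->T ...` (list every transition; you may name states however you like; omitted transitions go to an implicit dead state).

Let each state record the length of the longest suffix of the input read so far that is also a prefix of `bbba`. S1 means the last symbol is `b`; S2 means the last 2 symbols are `bb`; S3 means the last 3 symbols are `bbb`; S4 means the last 4 symbols are `bbba`. Accept only at S4, where the string currently ends in `bbba`.
With 5 states:
        a   b  
>  S0   S0  S1 
   S1   S0  S2 
   S2   S0  S3 
   S3   S4  S3 
 * S4   S0  S1 
(> = start, * = accepting)

start=S0 accept=S4 S0-a->S0 S0-b->S1 S1-a->S0 S1-b->S2 S2-a->S0 S2-b->S3 S3-a->S4 S3-b->S3 S4-a->S0 S4-b->S1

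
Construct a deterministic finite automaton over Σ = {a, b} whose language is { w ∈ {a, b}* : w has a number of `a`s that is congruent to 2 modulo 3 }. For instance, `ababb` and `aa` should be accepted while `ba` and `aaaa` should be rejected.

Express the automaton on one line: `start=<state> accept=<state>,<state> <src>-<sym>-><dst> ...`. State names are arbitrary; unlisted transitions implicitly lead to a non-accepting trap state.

The only thing that matters is how many `a`s have appeared, reduced mod 3. Use one state per residue: s0 for 0, …, s2 for 2. Reading `a` moves to the next residue; anything else stays put. s2 is accepting.
3 states suffice.
        a   b  
>  s0   s1  s0 
   s1   s2  s1 
 * s2   s0  s2 
(> = start, * = accepting)

start=s0 accept=s2 s0-a->s1 s0-b->s0 s1-a->s2 s1-b->s1 s2-a->s0 s2-b->s2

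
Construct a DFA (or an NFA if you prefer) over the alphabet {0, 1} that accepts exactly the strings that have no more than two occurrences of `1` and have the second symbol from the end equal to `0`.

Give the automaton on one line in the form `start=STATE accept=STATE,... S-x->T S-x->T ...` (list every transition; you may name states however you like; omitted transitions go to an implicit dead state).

start=q0 accept=q3,q4,q7,q8,q11 q0-0->q1 q0-1->q2 q1-0->q3 q1-1->q4 q2-0->q5 q2-1->q6 q3-0->q3 q3-1->q4 q4-0->q5 q4-1->q6 q5-0->q7 q5-1->q8 q6-0->q9 q6-1->q10 q7-0->q7 q7-1->q8 q8-0->q9 q8-1->q10 q9-0->q11 q9-1->q10 q10-0->q10 q10-1->q10 q11-0->q11 q11-1->q10

Handle the two conditions separately and then intersect. One (4 states) tracks the count of `1`s, saturating at 3; the other (7 states) tracks the last 2 symbols read. Each combined state is a pair, one component from each; accept when both components accept. Minimizing collapses redundant product states.
With 12 states:
          0    1  
>  q0     q1   q2 
   q1     q3   q4 
   q2     q5   q6 
 * q3     q3   q4 
 * q4     q5   q6 
   q5     q7   q8 
   q6     q9  q10 
 * q7     q7   q8 
 * q8     q9  q10 
   q9    q11  q10 
   q10   q10  q10 
 * q11   q11  q10 
(> = start, * = accepting)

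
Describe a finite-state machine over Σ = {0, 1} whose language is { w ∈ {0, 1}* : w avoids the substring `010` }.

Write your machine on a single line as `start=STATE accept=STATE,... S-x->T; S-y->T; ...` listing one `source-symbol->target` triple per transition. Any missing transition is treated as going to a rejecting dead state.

start=A; accept=A,B,C; A-0->B; A-1->A; B-0->B; B-1->C; C-0->D; C-1->A; D-0->D; D-1->D

This is the complement of 'contains `010`'. Use the same substring-matching states — A through D holding how much of `010` has just been matched — but flip the accepting set: everything except the trap D accepts.
       0  1 
>* A   B  A 
 * B   B  C 
 * C   D  A 
   D   D  D 
(> = start, * = accepting)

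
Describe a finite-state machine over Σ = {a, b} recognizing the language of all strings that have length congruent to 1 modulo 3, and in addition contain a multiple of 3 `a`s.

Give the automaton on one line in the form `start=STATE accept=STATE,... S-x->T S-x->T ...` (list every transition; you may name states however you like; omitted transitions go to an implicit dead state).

start=S0 accept=S2 S0-a->S1 S0-b->S2 S1-a->S3 S1-b->S4 S2-a->S4 S2-b->S5 S3-a->S0 S3-b->S6 S4-a->S6 S4-b->S7 S5-a->S7 S5-b->S0 S6-a->S2 S6-b->S8 S7-a->S8 S7-b->S1 S8-a->S5 S8-b->S3

Run two small machines in parallel and take their product. The first has 3 states tracking the input length modulo 3; the second has 3 states tracking the count of `a`s modulo 3. A product state is a pair (one from each), accepting exactly when both do.
        a   b  
>  S0   S1  S2 
   S1   S3  S4 
 * S2   S4  S5 
   S3   S0  S6 
   S4   S6  S7 
   S5   S7  S0 
   S6   S2  S8 
   S7   S8  S1 
   S8   S5  S3 
(> = start, * = accepting)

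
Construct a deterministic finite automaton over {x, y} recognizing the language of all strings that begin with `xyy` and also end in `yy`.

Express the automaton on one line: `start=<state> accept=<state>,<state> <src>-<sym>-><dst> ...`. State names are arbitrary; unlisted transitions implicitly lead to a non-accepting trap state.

start=q0 accept=q4 q0-x->q1 q0-y->q2 q1-x->q2 q1-y->q3 q2-x->q2 q2-y->q2 q3-x->q2 q3-y->q4 q4-x->q5 q4-y->q4 q5-x->q5 q5-y->q6 q6-x->q5 q6-y->q4

Build one automaton per condition and run them in lockstep. The first has 5 states tracking whether the input so far still matches the prefix `xyy`; the second has 3 states tracking how much of the suffix `yy` has currently been matched. A product state is a pair (one from each), accepting exactly when both do. After merging equivalent states the machine shrinks.
7 states suffice.
        x   y  
>  q0   q1  q2 
   q1   q2  q3 
   q2   q2  q2 
   q3   q2  q4 
 * q4   q5  q4 
   q5   q5  q6 
   q6   q5  q4 
(> = start, * = accepting)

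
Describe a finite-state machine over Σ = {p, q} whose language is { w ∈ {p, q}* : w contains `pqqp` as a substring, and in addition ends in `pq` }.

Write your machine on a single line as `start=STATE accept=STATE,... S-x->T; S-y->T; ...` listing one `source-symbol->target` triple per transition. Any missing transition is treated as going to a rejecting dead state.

start=s0; accept=s5; s0-p->s1; s0-q->s0; s1-p->s1; s1-q->s2; s2-p->s1; s2-q->s3; s3-p->s4; s3-q->s0; s4-p->s4; s4-q->s5; s5-p->s4; s5-q->s6; s6-p->s4; s6-q->s6

Run two small machines in parallel and take their product. One (5 states) tracks whether and how much of `pqqp` has been seen; the other (3 states) tracks how much of the suffix `pq` has currently been matched. Each combined state is a pair, one component from each; accept when both components accept.
        p   q  
>  s0   s1  s0 
   s1   s1  s2 
   s2   s1  s3 
   s3   s4  s0 
   s4   s4  s5 
 * s5   s4  s6 
   s6   s4  s6 
(> = start, * = accepting)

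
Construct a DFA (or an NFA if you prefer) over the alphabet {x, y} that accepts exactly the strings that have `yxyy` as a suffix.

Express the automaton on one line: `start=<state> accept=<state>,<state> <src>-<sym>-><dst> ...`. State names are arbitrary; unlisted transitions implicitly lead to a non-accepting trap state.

start=s0 accept=s4 s0-x->s0 s0-y->s1 s1-x->s2 s1-y->s1 s2-x->s0 s2-y->s3 s3-x->s2 s3-y->s4 s4-x->s2 s4-y->s1

Let each state record the length of the longest suffix of the input read so far that is also a prefix of `yxyy`. s1 means the last symbol is `y`; s2 means the last 2 symbols are `yx`; s3 means the last 3 symbols are `yxy`; s4 means the last 4 symbols are `yxyy`. Accept only at s4, where the string currently ends in `yxyy`.
With 5 states:
        x   y  
>  s0   s0  s1 
   s1   s2  s1 
   s2   s0  s3 
   s3   s2  s4 
 * s4   s2  s1 
(> = start, * = accepting)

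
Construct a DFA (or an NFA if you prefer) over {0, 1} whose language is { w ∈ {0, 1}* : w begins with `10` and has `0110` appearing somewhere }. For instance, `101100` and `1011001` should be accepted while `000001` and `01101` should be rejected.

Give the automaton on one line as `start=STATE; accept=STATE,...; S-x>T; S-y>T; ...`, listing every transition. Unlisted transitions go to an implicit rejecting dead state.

start=q0; accept=q10; q0-0>q1; q0-1>q2; q1-0>q1; q1-1>q3; q2-0>q4; q2-1>q5; q3-0>q1; q3-1>q6; q4-0>q4; q4-1>q7; q5-0>q1; q5-1>q5; q6-0>q8; q6-1>q5; q7-0>q4; q7-1>q9; q8-0>q8; q8-1>q8; q9-0>q10; q9-1>q11; q10-0>q10; q10-1>q10; q11-0>q4; q11-1>q11

Handle the two conditions separately and then intersect. One (4 states) tracks whether the input so far still matches the prefix `10`; the other (5 states) tracks whether and how much of `0110` has been seen. Each combined state is a pair, one component from each; accept when both components accept.
With 12 states:
          0    1  
>  q0     q1   q2 
   q1     q1   q3 
   q2     q4   q5 
   q3     q1   q6 
   q4     q4   q7 
   q5     q1   q5 
   q6     q8   q5 
   q7     q4   q9 
   q8     q8   q8 
   q9    q10  q11 
 * q10   q10  q10 
   q11    q4  q11 
(> = start, * = accepting)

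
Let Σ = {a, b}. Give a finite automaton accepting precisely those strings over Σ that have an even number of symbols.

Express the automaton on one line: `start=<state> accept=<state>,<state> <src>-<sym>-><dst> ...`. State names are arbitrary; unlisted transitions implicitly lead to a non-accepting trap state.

Count input length modulo 2: every symbol advances one step around the cycle q0 → q1 → q0. Accept at q0.
With 2 states:
        a   b  
>* q0   q1  q1 
   q1   q0  q0 
(> = start, * = accepting)

start=q0 accept=q0 q0-a->q1 q0-b->q1 q1-a->q0 q1-b->q0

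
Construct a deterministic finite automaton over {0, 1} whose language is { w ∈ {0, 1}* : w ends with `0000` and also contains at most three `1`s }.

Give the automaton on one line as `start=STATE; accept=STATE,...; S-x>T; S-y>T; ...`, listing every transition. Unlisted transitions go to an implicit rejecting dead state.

Build one automaton per condition and run them in lockstep. The first has 5 states tracking how much of the suffix `0000` has currently been matched; the second has 5 states tracking the count of `1`s, saturating at 4. A product state is a pair (one from each), accepting exactly when both do. After merging equivalent states the machine shrinks.
With 21 states:
          0    1  
>  q0     q1   q2 
   q1     q3   q2 
   q2     q4   q5 
   q3     q6   q2 
   q4     q7   q5 
   q5     q8   q9 
   q6    q10   q2 
   q7    q11   q5 
   q8    q12   q9 
   q9    q13  q14 
 * q10   q10   q2 
   q11   q15   q5 
   q12   q16   q9 
   q13   q17  q14 
   q14   q14  q14 
 * q15   q15   q5 
   q16   q18   q9 
   q17   q19  q14 
 * q18   q18   q9 
   q19   q20  q14 
 * q20   q20  q14 
(> = start, * = accepting)

start=q0; accept=q10,q15,q18,q20; q0-0>q1; q0-1>q2; q1-0>q3; q1-1>q2; q2-0>q4; q2-1>q5; q3-0>q6; q3-1>q2; q4-0>q7; q4-1>q5; q5-0>q8; q5-1>q9; q6-0>q10; q6-1>q2; q7-0>q11; q7-1>q5; q8-0>q12; q8-1>q9; q9-0>q13; q9-1>q14; q10-0>q10; q10-1>q2; q11-0>q15; q11-1>q5; q12-0>q16; q12-1>q9; q13-0>q17; q13-1>q14; q14-0>q14; q14-1>q14; q15-0>q15; q15-1>q5; q16-0>q18; q16-1>q9; q17-0>q19; q17-1>q14; q18-0>q18; q18-1>q9; q19-0>q20; q19-1>q14; q20-0>q20; q20-1>q14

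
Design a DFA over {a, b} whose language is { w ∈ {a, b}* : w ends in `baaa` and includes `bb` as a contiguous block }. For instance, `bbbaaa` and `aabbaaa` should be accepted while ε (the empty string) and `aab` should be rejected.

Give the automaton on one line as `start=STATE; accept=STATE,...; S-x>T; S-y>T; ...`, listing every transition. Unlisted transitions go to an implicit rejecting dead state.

start=S0; accept=S5; S0-a>S0; S0-b>S1; S1-a>S0; S1-b>S2; S2-a>S3; S2-b>S2; S3-a>S4; S3-b>S2; S4-a>S5; S4-b>S2; S5-a>S6; S5-b>S2; S6-a>S6; S6-b>S2

Run two small machines in parallel and take their product. The first has 5 states tracking how much of the suffix `baaa` has currently been matched; the second has 3 states tracking whether and how much of `bb` has been seen. A product state is a pair (one from each), accepting exactly when both do. After merging equivalent states the machine shrinks.
        a   b  
>  S0   S0  S1 
   S1   S0  S2 
   S2   S3  S2 
   S3   S4  S2 
   S4   S5  S2 
 * S5   S6  S2 
   S6   S6  S2 
(> = start, * = accepting)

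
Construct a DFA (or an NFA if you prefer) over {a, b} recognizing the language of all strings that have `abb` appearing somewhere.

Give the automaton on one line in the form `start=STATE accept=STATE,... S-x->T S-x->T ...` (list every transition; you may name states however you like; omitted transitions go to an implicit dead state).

start=s0 accept=s3 s0-a->s1 s0-b->s0 s1-a->s1 s1-b->s2 s2-a->s1 s2-b->s3 s3-a->s3 s3-b->s3

States s0..s2 record the length of the longest prefix of `abb` that matches the current input suffix. Reaching s3 means `abb` has been seen, and we stay there forever. Accept from s3.
4 states suffice.
        a   b  
>  s0   s1  s0 
   s1   s1  s2 
   s2   s1  s3 
 * s3   s3  s3 
(> = start, * = accepting)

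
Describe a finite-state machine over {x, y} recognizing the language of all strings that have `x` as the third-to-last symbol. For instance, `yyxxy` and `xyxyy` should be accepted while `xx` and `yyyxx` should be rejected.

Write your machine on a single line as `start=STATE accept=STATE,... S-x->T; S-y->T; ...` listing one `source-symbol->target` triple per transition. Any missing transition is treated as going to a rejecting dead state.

Because acceptance depends on a position counted from the end, the machine has to buffer the most recent 3 symbols. Make each state the string of the last up-to-3 symbols read; on input `x` shift the window left and append `x`. Accept when the buffered window has length 3 and begins with `x`.
          x    y  
>  s0     s1   s2 
   s1     s3   s4 
   s2     s5   s6 
   s3     s7   s8 
   s4     s9  s10 
   s5    s11  s12 
   s6    s13  s14 
 * s7     s7   s8 
 * s8     s9  s10 
 * s9    s11  s12 
 * s10   s13  s14 
   s11    s7   s8 
   s12    s9  s10 
   s13   s11  s12 
   s14   s13  s14 
(> = start, * = accepting)

start=s0; accept=s7,s8,s9,s10; s0-x->s1; s0-y->s2; s1-x->s3; s1-y->s4; s2-x->s5; s2-y->s6; s3-x->s7; s3-y->s8; s4-x->s9; s4-y->s10; s5-x->s11; s5-y->s12; s6-x->s13; s6-y->s14; s7-x->s7; s7-y->s8; s8-x->s9; s8-y->s10; s9-x->s11; s9-y->s12; s10-x->s13; s10-y->s14; s11-x->s7; s11-y->s8; s12-x->s9; s12-y->s10; s13-x->s11; s13-y->s12; s14-x->s13; s14-y->s14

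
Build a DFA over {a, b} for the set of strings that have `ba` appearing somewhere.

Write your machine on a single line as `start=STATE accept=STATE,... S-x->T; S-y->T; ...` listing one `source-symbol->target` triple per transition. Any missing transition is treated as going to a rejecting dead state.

start=S0; accept=S2; S0-a->S0; S0-b->S1; S1-a->S2; S1-b->S1; S2-a->S2; S2-b->S2

Track how much of `ba` has been matched so far: state S0 is no progress, S2 is the absorbing accept state reached once `ba` has occurred. Intermediate states record partial matches; on a mismatch, fall back to the longest reusable overlap.
3 states suffice.
        a   b  
>  S0   S0  S1 
   S1   S2  S1 
 * S2   S2  S2 
(> = start, * = accepting)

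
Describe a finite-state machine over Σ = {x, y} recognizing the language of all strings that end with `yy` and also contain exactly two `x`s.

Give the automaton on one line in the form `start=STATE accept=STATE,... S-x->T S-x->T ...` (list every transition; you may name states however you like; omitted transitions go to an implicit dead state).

start=S0 accept=S10 S0-x->S1 S0-y->S2 S1-x->S3 S1-y->S4 S2-x->S1 S2-y->S5 S3-x->S6 S3-y->S7 S4-x->S3 S4-y->S8 S5-x->S1 S5-y->S5 S6-x->S6 S6-y->S9 S7-x->S6 S7-y->S10 S8-x->S3 S8-y->S8 S9-x->S6 S9-y->S11 S10-x->S6 S10-y->S10 S11-x->S6 S11-y->S11

Build one automaton per condition and run them in lockstep. One (3 states) tracks how much of the suffix `yy` has currently been matched; the other (4 states) tracks the count of `x`s, saturating at 3. Each combined state is a pair, one component from each; accept when both components accept.
12 states suffice.
          x    y  
>  S0     S1   S2 
   S1     S3   S4 
   S2     S1   S5 
   S3     S6   S7 
   S4     S3   S8 
   S5     S1   S5 
   S6     S6   S9 
   S7     S6  S10 
   S8     S3   S8 
   S9     S6  S11 
 * S10    S6  S10 
   S11    S6  S11 
(> = start, * = accepting)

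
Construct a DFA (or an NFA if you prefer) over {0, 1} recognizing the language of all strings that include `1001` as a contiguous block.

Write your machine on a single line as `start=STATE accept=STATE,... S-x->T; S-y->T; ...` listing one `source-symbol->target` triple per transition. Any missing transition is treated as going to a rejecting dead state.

start=A; accept=E; A-0->A; A-1->B; B-0->C; B-1->B; C-0->D; C-1->B; D-0->A; D-1->E; E-0->E; E-1->E

Track how much of `1001` has been matched so far: state A is no progress, E is the absorbing accept state reached once `1001` has occurred. Intermediate states record partial matches; on a mismatch, fall back to the longest reusable overlap.
A 5-state machine:
       0  1 
>  A   A  B 
   B   C  B 
   C   D  B 
   D   A  E 
 * E   E  E 
(> = start, * = accepting)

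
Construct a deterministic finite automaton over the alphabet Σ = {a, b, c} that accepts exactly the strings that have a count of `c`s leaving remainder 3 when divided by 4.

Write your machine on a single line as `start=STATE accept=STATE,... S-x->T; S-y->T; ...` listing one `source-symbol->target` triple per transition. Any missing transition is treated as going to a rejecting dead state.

start=S0; accept=S3; S0-a->S0; S0-b->S0; S0-c->S1; S1-a->S1; S1-b->S1; S1-c->S2; S2-a->S2; S2-b->S2; S2-c->S3; S3-a->S3; S3-b->S3; S3-c->S0

The only thing that matters is how many `c`s have appeared, reduced mod 4. Use one state per residue: S0 for 0, …, S3 for 3. Reading `c` moves to the next residue; anything else stays put. S3 is accepting.
With 4 states:
        a   b   c  
>  S0   S0  S0  S1 
   S1   S1  S1  S2 
   S2   S2  S2  S3 
 * S3   S3  S3  S0 
(> = start, * = accepting)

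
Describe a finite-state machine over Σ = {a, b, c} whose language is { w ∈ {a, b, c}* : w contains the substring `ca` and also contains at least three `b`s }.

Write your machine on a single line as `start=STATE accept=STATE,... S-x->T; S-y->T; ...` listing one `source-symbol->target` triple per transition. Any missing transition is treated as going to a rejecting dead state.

start=S0; accept=S11; S0-a->S0; S0-b->S1; S0-c->S2; S1-a->S1; S1-b->S3; S1-c->S4; S2-a->S5; S2-b->S1; S2-c->S2; S3-a->S3; S3-b->S6; S3-c->S7; S4-a->S8; S4-b->S3; S4-c->S4; S5-a->S5; S5-b->S8; S5-c->S5; S6-a->S6; S6-b->S6; S6-c->S9; S7-a->S10; S7-b->S6; S7-c->S7; S8-a->S8; S8-b->S10; S8-c->S8; S9-a->S11; S9-b->S6; S9-c->S9; S10-a->S10; S10-b->S11; S10-c->S10; S11-a->S11; S11-b->S11; S11-c->S11

Build one automaton per condition and run them in lockstep. The first has 3 states tracking whether and how much of `ca` has been seen; the second has 5 states tracking the count of `b`s, saturating at 4. A product state is a pair (one from each), accepting exactly when both do. After merging equivalent states the machine shrinks.
12 states suffice.
          a    b    c  
>  S0     S0   S1   S2 
   S1     S1   S3   S4 
   S2     S5   S1   S2 
   S3     S3   S6   S7 
   S4     S8   S3   S4 
   S5     S5   S8   S5 
   S6     S6   S6   S9 
   S7    S10   S6   S7 
   S8     S8  S10   S8 
   S9    S11   S6   S9 
   S10   S10  S11  S10 
 * S11   S11  S11  S11 
(> = start, * = accepting)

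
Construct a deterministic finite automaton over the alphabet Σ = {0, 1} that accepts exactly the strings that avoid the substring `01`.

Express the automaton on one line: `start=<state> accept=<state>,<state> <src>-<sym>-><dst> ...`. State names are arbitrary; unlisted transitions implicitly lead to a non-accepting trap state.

Track partial matches of the forbidden pattern `01`. State q2 is a dead state reached once `01` has occurred; every other state accepts. q0 means no part of `01` is currently matched.
A 3-state machine:
        0   1  
>* q0   q1  q0 
 * q1   q1  q2 
   q2   q2  q2 
(> = start, * = accepting)

start=q0 accept=q0,q1 q0-0->q1 q0-1->q0 q1-0->q1 q1-1->q2 q2-0->q2 q2-1->q2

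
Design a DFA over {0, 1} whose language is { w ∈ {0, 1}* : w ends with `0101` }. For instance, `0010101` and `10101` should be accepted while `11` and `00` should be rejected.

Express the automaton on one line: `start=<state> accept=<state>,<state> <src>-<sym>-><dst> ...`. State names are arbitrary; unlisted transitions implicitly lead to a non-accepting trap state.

start=q0 accept=q4 q0-0->q1 q0-1->q0 q1-0->q1 q1-1->q2 q2-0->q3 q2-1->q0 q3-0->q1 q3-1->q4 q4-0->q3 q4-1->q0

Let each state record the length of the longest suffix of the input read so far that is also a prefix of `0101`. q1 means the last symbol is `0`; q2 means the last 2 symbols are `01`; q3 means the last 3 symbols are `010`; q4 means the last 4 symbols are `0101`. Accept only at q4, where the string currently ends in `0101`.
5 states suffice.
        0   1  
>  q0   q1  q0 
   q1   q1  q2 
   q2   q3  q0 
   q3   q1  q4 
 * q4   q3  q0 
(> = start, * = accepting)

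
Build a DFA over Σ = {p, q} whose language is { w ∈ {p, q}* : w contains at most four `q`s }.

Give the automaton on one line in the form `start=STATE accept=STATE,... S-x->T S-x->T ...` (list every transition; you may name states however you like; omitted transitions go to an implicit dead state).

start=A accept=A,B,C,D,E A-p->A A-q->B B-p->B B-q->C C-p->C C-q->D D-p->D D-q->E E-p->E E-q->F F-p->F F-q->F

Only the number of `q`s matters, and only up to 5. Make a chain A → B → C → D → E → F advanced by each `q` (with F absorbing); every other symbol self-loops. The accepting set is {A, B, C, D, E}.
With 6 states:
       p  q 
>* A   A  B 
 * B   B  C 
 * C   C  D 
 * D   D  E 
 * E   E  F 
   F   F  F 
(> = start, * = accepting)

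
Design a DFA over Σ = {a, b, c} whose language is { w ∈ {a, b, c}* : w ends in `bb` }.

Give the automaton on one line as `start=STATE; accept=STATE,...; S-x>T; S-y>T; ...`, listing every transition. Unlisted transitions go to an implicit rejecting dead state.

start=s0; accept=s2; s0-a>s0; s0-b>s1; s0-c>s0; s1-a>s0; s1-b>s2; s1-c>s0; s2-a>s0; s2-b>s2; s2-c>s0

Let each state record the length of the longest suffix of the input read so far that is also a prefix of `bb`. s1 means the last symbol is `b`; s2 means the last 2 symbols are `bb`. Accept only at s2, where the string currently ends in `bb`.
3 states suffice.
        a   b   c  
>  s0   s0  s1  s0 
   s1   s0  s2  s0 
 * s2   s0  s2  s0 
(> = start, * = accepting)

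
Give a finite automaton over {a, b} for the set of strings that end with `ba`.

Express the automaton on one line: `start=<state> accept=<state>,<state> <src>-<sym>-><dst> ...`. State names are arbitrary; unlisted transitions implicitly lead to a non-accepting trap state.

Remember how much of `ba` the current input suffix matches. State s0 means no match yet; s1 means the last symbol is `b`; s2 means the last 2 symbols are `ba`. Only s2 accepts. On a mismatch, fall back to the longest proper suffix that is still a prefix of `ba`.
With 3 states:
        a   b  
>  s0   s0  s1 
   s1   s2  s1 
 * s2   s0  s1 
(> = start, * = accepting)

start=s0 accept=s2 s0-a->s0 s0-b->s1 s1-a->s2 s1-b->s1 s2-a->s0 s2-b->s1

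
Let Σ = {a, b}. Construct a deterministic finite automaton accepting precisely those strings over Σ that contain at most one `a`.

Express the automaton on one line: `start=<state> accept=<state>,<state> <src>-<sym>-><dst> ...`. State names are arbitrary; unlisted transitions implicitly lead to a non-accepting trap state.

start=q0 accept=q0,q1 q0-a->q1 q0-b->q0 q1-a->q2 q1-b->q1 q2-a->q2 q2-b->q2

Only the number of `a`s matters, and only up to 2. Make a chain q0 → q1 → q2 advanced by each `a` (with q2 absorbing); every other symbol self-loops. The accepting set is {q0, q1}.
        a   b  
>* q0   q1  q0 
 * q1   q2  q1 
   q2   q2  q2 
(> = start, * = accepting)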